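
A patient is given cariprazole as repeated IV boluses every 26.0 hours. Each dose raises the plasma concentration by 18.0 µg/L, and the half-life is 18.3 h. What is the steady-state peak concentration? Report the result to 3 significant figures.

k = ln 2 / 18.3 = 0.03788 h⁻¹
Fraction remaining after one interval: e^(−kτ) = e^(−0.03788 × 26.0) = 0.3735
R = 1 / (1 − 0.3735) = 1.596
Css,max = 18.0 × 1.596 ≈ 28.7 µg/L

28.7 µg/L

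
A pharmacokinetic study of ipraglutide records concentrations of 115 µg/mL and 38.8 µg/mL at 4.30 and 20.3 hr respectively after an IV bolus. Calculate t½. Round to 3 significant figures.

k = ln(C₁/C₂) / (t₂ − t₁) = ln(115/38.8) / (20.3 − 4.30)
  = 1.087 / 16.00 = 0.06791 hr⁻¹
t½ = ln 2 / k = ln 2 / 0.06791 ≈ 10.2 hours

10.2 hours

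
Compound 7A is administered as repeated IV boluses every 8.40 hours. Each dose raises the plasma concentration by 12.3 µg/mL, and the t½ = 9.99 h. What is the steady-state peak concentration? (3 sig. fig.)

27.8 µg/mL

k = ln 2 / 9.99 = 0.06938 h⁻¹
Fraction remaining after one interval: e^(−kτ) = e^(−0.06938 × 8.40) = 0.5583
R = 1 / (1 − 0.5583) = 2.264
Css,max = 12.3 × 2.264 ≈ 27.8 µg/mL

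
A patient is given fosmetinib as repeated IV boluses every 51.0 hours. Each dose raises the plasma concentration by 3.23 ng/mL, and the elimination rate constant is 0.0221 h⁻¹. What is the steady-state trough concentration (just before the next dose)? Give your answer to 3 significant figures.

1.55 ng/mL

Fraction remaining after one interval: e^(−kτ) = e^(−0.02210 × 51.0) = 0.3240
R = 1 / (1 − 0.3240) = 1.479
Css,max = 3.23 × 1.479 = 4.778 ng/mL
Css,min = Css,max × e^(−kτ) = 4.778 × 0.3240 ≈ 1.55 ng/mL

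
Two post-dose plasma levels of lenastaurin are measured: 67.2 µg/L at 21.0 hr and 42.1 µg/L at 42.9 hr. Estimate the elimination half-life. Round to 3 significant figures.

k = ln(C₁/C₂) / (t₂ − t₁) = ln(67.2/42.1) / (42.9 − 21.0)
  = 0.4676 / 21.90 = 0.02135 hr⁻¹
t½ = ln 2 / k = ln 2 / 0.02135 ≈ 32.5 hours

32.5 hours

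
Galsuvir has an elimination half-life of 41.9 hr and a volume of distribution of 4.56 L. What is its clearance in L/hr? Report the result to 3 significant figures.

0.0754 L/hr

k = ln 2 / t½ = ln 2 / 41.9 = 0.01654 hr⁻¹
CL = k · V = 0.01654 × 4.56 ≈ 0.0754 L/hr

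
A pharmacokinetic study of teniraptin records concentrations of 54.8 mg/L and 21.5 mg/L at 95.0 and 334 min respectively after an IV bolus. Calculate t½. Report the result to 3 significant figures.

k = ln(C₁/C₂) / (t₂ − t₁) = ln(54.8/21.5) / (334 − 95.0)
  = 0.9356 / 239.0 = 0.003915 min⁻¹
t½ = ln 2 / k = ln 2 / 0.003915 ≈ 177 minutes

177 minutes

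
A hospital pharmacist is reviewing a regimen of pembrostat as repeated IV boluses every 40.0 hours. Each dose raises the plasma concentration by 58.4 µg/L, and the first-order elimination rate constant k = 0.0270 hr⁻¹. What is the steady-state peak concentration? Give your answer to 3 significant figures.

Fraction remaining after one interval: e^(−kτ) = e^(−0.02700 × 40.0) = 0.3396
R = 1 / (1 − 0.3396) = 1.514
Css,max = 58.4 × 1.514 ≈ 88.4 µg/L

88.4 µg/L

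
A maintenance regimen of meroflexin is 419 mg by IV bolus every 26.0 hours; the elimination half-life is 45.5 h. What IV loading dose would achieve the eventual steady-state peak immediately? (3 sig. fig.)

k = ln 2 / 45.5 = 0.01523 h⁻¹
Accumulation ratio R = 1 / (1 − e^(−kτ)) = 1 / (1 − e^(−0.01523×26.0)) = 1 / (1 − 0.6730) = 3.058
Loading dose = maintenance dose × R = 419 × 3.058 ≈ 1280 mg

1280 mg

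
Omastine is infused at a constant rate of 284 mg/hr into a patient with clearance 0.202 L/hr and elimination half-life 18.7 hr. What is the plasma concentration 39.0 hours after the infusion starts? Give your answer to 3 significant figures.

1070 µg/mL

Css = rate / CL = 284 / 0.202 = 1406 µg/mL
k = ln 2 / 18.7 = 0.03707 hr⁻¹
C(t) = Css (1 − e^(−kt)) = 1406 × (1 − e^(−1.446)) = 1406 × 0.7644 ≈ 1070 µg/mL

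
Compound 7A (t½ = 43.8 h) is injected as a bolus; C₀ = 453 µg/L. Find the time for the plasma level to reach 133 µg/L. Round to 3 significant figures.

k = ln 2 / 43.8 = 0.01583 h⁻¹
C(t) = C₀ e^(−kt)  ⇒  t = ln(C₀/C) / k
t = ln(453/133) / 0.01583 = 1.226 / 0.01583 ≈ 77.4 hours

77.4 hours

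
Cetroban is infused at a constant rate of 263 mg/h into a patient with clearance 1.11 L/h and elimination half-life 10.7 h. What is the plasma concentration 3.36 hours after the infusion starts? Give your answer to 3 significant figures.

46.3 µg/mL

Css = rate / CL = 263 / 1.11 = 236.9 µg/mL
k = ln 2 / 10.7 = 0.06478 h⁻¹
C(t) = Css (1 − e^(−kt)) = 236.9 × (1 − e^(−0.2177)) = 236.9 × 0.1956 ≈ 46.3 µg/mL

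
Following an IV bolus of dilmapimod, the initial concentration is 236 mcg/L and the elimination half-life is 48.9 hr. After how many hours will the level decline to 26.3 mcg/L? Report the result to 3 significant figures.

155 hours

k = ln 2 / 48.9 = 0.01417 hr⁻¹
C(t) = C₀ e^(−kt)  ⇒  t = ln(C₀/C) / k
t = ln(236/26.3) / 0.01417 = 2.194 / 0.01417 ≈ 155 hours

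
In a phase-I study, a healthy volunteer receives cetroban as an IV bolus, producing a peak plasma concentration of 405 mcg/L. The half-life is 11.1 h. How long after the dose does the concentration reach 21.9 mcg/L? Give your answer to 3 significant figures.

46.7 hours

k = ln 2 / 11.1 = 0.06245 h⁻¹
C(t) = C₀ e^(−kt)  ⇒  t = ln(C₀/C) / k
t = ln(405/21.9) / 0.06245 = 2.917 / 0.06245 ≈ 46.7 hours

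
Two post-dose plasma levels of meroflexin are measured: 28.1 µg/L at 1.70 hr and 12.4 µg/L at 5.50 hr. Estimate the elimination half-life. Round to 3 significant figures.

k = ln(C₁/C₂) / (t₂ − t₁) = ln(28.1/12.4) / (5.50 − 1.70)
  = 0.8181 / 3.800 = 0.2153 hr⁻¹
t½ = ln 2 / k = ln 2 / 0.2153 ≈ 3.22 hours

3.22 hours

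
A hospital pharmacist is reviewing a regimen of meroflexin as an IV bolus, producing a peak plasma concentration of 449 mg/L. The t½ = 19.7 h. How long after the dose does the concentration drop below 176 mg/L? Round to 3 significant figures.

k = ln 2 / 19.7 = 0.03519 h⁻¹
C(t) = C₀ e^(−kt)  ⇒  t = ln(C₀/C) / k
t = ln(449/176) / 0.03519 = 0.9365 / 0.03519 ≈ 26.6 hours

26.6 hours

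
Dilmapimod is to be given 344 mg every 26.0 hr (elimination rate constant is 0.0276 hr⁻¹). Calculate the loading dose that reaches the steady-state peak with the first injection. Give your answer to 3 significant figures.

672 mg

Accumulation ratio R = 1 / (1 − e^(−kτ)) = 1 / (1 − e^(−0.02760×26.0)) = 1 / (1 − 0.4879) = 1.953
Loading dose = maintenance dose × R = 344 × 1.953 ≈ 672 mg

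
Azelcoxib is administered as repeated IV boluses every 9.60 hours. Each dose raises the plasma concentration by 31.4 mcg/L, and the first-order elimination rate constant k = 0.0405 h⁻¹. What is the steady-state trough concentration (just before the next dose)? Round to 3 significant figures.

66.1 mcg/L

Fraction remaining after one interval: e^(−kτ) = e^(−0.04050 × 9.60) = 0.6779
R = 1 / (1 − 0.6779) = 3.104
Css,max = 31.4 × 3.104 = 97.48 mcg/L
Css,min = Css,max × e^(−kτ) = 97.48 × 0.6779 ≈ 66.1 mcg/L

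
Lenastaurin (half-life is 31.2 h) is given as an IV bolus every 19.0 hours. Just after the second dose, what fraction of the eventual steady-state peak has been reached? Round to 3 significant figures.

0.570

k = ln 2 / 31.2 = 0.02222 h⁻¹
f_n = 1 − e^(−nkτ) = 1 − e^(−2 × 0.02222 × 19.0) = 1 − e^(−0.8442) = 1 − 0.4299 ≈ 0.570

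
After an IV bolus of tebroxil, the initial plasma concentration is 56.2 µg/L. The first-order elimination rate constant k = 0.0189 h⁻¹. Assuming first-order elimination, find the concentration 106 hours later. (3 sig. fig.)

7.58 µg/L

C(t) = C₀ e^(−kt) = 56.2 × e^(−0.01890 × 106) = 56.2 × e^(−2.003) = 56.2 × 0.1349 ≈ 7.58 µg/L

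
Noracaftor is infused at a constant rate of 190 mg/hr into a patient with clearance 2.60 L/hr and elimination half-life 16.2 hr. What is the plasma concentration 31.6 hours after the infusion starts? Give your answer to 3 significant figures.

Css = rate / CL = 190 / 2.60 = 73.08 mg/L
k = ln 2 / 16.2 = 0.04279 hr⁻¹
C(t) = Css (1 − e^(−kt)) = 73.08 × (1 − e^(−1.352)) = 73.08 × 0.7413 ≈ 54.2 mg/L

54.2 mg/L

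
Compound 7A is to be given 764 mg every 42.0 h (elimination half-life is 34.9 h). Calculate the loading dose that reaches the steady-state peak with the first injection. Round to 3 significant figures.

1350 mg

k = ln 2 / 34.9 = 0.01986 h⁻¹
Accumulation ratio R = 1 / (1 − e^(−kτ)) = 1 / (1 − e^(−0.01986×42.0)) = 1 / (1 − 0.4342) = 1.768
Loading dose = maintenance dose × R = 764 × 1.768 ≈ 1350 mg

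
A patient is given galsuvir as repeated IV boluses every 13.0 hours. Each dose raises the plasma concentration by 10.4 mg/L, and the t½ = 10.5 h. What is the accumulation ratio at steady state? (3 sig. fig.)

k = ln 2 / 10.5 = 0.06601 h⁻¹
Fraction remaining after one interval: e^(−kτ) = e^(−0.06601 × 13.0) = 0.4239
R = 1 / (1 − 0.4239) = 1 / 0.5761 ≈ 1.74

1.74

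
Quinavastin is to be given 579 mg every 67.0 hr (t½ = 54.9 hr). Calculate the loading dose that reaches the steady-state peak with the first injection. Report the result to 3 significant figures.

k = ln 2 / 54.9 = 0.01263 hr⁻¹
Accumulation ratio R = 1 / (1 − e^(−kτ)) = 1 / (1 − e^(−0.01263×67.0)) = 1 / (1 − 0.4292) = 1.752
Loading dose = maintenance dose × R = 579 × 1.752 ≈ 1010 mg

1010 mg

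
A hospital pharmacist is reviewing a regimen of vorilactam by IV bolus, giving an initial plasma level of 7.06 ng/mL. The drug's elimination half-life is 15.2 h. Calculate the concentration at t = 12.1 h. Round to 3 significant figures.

4.07 ng/mL

k = ln 2 / 15.2 = 0.04560 h⁻¹
C(t) = C₀ e^(−kt) = 7.06 × e^(−0.04560 × 12.1) = 7.06 × e^(−0.5518) = 7.06 × 0.5759 ≈ 4.07 ng/mL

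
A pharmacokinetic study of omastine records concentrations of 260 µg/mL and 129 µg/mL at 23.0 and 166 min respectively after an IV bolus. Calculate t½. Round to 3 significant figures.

k = ln(C₁/C₂) / (t₂ − t₁) = ln(260/129) / (166 − 23.0)
  = 0.7009 / 143.0 = 0.004901 min⁻¹
t½ = ln 2 / k = ln 2 / 0.004901 ≈ 141 minutes

141 minutes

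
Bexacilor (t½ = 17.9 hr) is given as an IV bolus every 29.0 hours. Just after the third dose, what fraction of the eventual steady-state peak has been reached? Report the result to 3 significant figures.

k = ln 2 / 17.9 = 0.03872 hr⁻¹
f_n = 1 − e^(−nkτ) = 1 − e^(−3 × 0.03872 × 29.0) = 1 − e^(−3.369) = 1 − 0.03443 ≈ 0.966

0.966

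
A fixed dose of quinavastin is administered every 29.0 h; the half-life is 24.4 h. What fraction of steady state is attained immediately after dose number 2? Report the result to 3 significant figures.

0.807

k = ln 2 / 24.4 = 0.02841 h⁻¹
f_n = 1 − e^(−nkτ) = 1 − e^(−2 × 0.02841 × 29.0) = 1 − e^(−1.648) = 1 − 0.1925 ≈ 0.807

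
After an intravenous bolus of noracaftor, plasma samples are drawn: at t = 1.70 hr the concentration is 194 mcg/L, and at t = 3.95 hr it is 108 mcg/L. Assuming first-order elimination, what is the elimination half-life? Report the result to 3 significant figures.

k = ln(C₁/C₂) / (t₂ − t₁) = ln(194/108) / (3.95 − 1.70)
  = 0.5857 / 2.250 = 0.2603 hr⁻¹
t½ = ln 2 / k = ln 2 / 0.2603 ≈ 2.66 hours

2.66 hours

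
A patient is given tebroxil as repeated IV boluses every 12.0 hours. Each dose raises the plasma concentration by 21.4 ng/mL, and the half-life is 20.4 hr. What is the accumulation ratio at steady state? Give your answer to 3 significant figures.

2.99

k = ln 2 / 20.4 = 0.03398 hr⁻¹
Fraction remaining after one interval: e^(−kτ) = e^(−0.03398 × 12.0) = 0.6652
R = 1 / (1 − 0.6652) = 1 / 0.3348 ≈ 2.99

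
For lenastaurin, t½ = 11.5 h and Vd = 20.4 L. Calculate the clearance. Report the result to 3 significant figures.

k = ln 2 / t½ = ln 2 / 11.5 = 0.06027 h⁻¹
CL = k · V = 0.06027 × 20.4 ≈ 1.23 L/h

1.23 L/h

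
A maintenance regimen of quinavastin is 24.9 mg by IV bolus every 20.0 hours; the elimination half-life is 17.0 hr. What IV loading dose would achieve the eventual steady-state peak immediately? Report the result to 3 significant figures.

k = ln 2 / 17.0 = 0.04077 hr⁻¹
Accumulation ratio R = 1 / (1 − e^(−kτ)) = 1 / (1 − e^(−0.04077×20.0)) = 1 / (1 − 0.4424) = 1.794
Loading dose = maintenance dose × R = 24.9 × 1.794 ≈ 44.7 mg

44.7 mg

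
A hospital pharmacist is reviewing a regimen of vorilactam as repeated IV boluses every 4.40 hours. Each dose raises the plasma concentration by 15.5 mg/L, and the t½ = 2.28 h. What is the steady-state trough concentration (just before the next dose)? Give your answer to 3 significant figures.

5.52 mg/L

k = ln 2 / 2.28 = 0.3040 h⁻¹
Fraction remaining after one interval: e^(−kτ) = e^(−0.3040 × 4.40) = 0.2625
R = 1 / (1 − 0.2625) = 1.356
Css,max = 15.5 × 1.356 = 21.02 mg/L
Css,min = Css,max × e^(−kτ) = 21.02 × 0.2625 ≈ 5.52 mg/L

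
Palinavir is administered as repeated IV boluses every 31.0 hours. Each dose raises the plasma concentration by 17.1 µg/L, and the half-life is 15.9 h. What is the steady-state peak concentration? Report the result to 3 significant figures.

k = ln 2 / 15.9 = 0.04359 h⁻¹
Fraction remaining after one interval: e^(−kτ) = e^(−0.04359 × 31.0) = 0.2589
R = 1 / (1 − 0.2589) = 1.349
Css,max = 17.1 × 1.349 ≈ 23.1 µg/L

23.1 µg/L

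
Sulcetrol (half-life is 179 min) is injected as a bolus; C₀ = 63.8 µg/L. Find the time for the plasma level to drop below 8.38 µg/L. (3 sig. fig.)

k = ln 2 / 179 = 0.003872 min⁻¹
C(t) = C₀ e^(−kt)  ⇒  t = ln(C₀/C) / k
t = ln(63.8/8.38) / 0.003872 = 2.030 / 0.003872 ≈ 524 minutes

524 minutes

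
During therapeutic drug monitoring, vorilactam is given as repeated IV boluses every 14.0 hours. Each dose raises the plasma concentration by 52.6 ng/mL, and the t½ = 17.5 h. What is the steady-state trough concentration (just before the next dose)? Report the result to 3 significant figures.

k = ln 2 / 17.5 = 0.03961 h⁻¹
Fraction remaining after one interval: e^(−kτ) = e^(−0.03961 × 14.0) = 0.5743
R = 1 / (1 − 0.5743) = 2.349
Css,max = 52.6 × 2.349 = 123.6 ng/mL
Css,min = Css,max × e^(−kτ) = 123.6 × 0.5743 ≈ 71.0 ng/mL

71.0 ng/mL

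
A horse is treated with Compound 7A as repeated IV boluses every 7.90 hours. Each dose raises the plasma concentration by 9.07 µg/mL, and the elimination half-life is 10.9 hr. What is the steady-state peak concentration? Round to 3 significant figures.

k = ln 2 / 10.9 = 0.06359 hr⁻¹
Fraction remaining after one interval: e^(−kτ) = e^(−0.06359 × 7.90) = 0.6051
R = 1 / (1 − 0.6051) = 2.532
Css,max = 9.07 × 2.532 ≈ 23.0 µg/mL

23.0 µg/mL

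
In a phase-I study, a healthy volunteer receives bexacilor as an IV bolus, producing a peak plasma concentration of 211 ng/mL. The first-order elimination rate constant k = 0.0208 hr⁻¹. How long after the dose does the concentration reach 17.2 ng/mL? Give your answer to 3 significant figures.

121 hours

C(t) = C₀ e^(−kt)  ⇒  t = ln(C₀/C) / k
t = ln(211/17.2) / 0.02080 = 2.507 / 0.02080 ≈ 121 hours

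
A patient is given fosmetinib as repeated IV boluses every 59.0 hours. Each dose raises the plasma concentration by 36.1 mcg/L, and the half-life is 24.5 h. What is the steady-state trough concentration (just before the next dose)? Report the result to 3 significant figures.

k = ln 2 / 24.5 = 0.02829 h⁻¹
Fraction remaining after one interval: e^(−kτ) = e^(−0.02829 × 59.0) = 0.1884
R = 1 / (1 − 0.1884) = 1.232
Css,max = 36.1 × 1.232 = 44.48 mcg/L
Css,min = Css,max × e^(−kτ) = 44.48 × 0.1884 ≈ 8.38 mcg/L

8.38 mcg/L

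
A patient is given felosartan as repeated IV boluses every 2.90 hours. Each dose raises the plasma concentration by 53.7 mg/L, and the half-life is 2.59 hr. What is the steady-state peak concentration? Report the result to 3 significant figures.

k = ln 2 / 2.59 = 0.2676 hr⁻¹
Fraction remaining after one interval: e^(−kτ) = e^(−0.2676 × 2.90) = 0.4602
R = 1 / (1 − 0.4602) = 1.853
Css,max = 53.7 × 1.853 ≈ 99.5 mg/L

99.5 mg/L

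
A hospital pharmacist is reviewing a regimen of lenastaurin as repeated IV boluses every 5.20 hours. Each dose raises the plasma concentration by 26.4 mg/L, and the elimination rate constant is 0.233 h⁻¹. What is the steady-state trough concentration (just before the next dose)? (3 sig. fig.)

Fraction remaining after one interval: e^(−kτ) = e^(−0.2330 × 5.20) = 0.2977
R = 1 / (1 − 0.2977) = 1.424
Css,max = 26.4 × 1.424 = 37.59 mg/L
Css,min = Css,max × e^(−kτ) = 37.59 × 0.2977 ≈ 11.2 mg/L

11.2 mg/L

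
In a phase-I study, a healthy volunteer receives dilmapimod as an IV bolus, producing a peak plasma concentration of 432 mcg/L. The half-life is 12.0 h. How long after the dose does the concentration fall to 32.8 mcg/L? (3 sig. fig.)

44.6 hours

k = ln 2 / 12.0 = 0.05776 h⁻¹
C(t) = C₀ e^(−kt)  ⇒  t = ln(C₀/C) / k
t = ln(432/32.8) / 0.05776 = 2.578 / 0.05776 ≈ 44.6 hours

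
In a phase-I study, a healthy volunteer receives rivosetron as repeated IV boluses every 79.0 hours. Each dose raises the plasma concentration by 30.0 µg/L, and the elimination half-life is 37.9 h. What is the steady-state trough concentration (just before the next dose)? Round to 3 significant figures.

9.26 µg/L

k = ln 2 / 37.9 = 0.01829 h⁻¹
Fraction remaining after one interval: e^(−kτ) = e^(−0.01829 × 79.0) = 0.2358
R = 1 / (1 − 0.2358) = 1.309
Css,max = 30.0 × 1.309 = 39.26 µg/L
Css,min = Css,max × e^(−kτ) = 39.26 × 0.2358 ≈ 9.26 µg/L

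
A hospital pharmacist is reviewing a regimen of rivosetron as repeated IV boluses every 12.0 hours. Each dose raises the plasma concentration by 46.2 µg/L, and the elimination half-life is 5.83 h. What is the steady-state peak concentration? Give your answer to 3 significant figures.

60.8 µg/L

k = ln 2 / 5.83 = 0.1189 h⁻¹
Fraction remaining after one interval: e^(−kτ) = e^(−0.1189 × 12.0) = 0.2401
R = 1 / (1 − 0.2401) = 1.316
Css,max = 46.2 × 1.316 ≈ 60.8 µg/L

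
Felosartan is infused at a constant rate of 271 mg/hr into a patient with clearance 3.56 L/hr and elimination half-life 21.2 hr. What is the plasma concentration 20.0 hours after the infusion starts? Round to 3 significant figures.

36.5 µg/mL

Css = rate / CL = 271 / 3.56 = 76.12 µg/mL
k = ln 2 / 21.2 = 0.03270 hr⁻¹
C(t) = Css (1 − e^(−kt)) = 76.12 × (1 − e^(−0.6539)) = 76.12 × 0.4800 ≈ 36.5 µg/mL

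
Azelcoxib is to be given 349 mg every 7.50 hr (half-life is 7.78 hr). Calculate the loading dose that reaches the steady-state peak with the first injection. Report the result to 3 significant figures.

k = ln 2 / 7.78 = 0.08909 hr⁻¹
Accumulation ratio R = 1 / (1 − e^(−kτ)) = 1 / (1 − e^(−0.08909×7.50)) = 1 / (1 − 0.5126) = 2.052
Loading dose = maintenance dose × R = 349 × 2.052 ≈ 716 mg

716 mg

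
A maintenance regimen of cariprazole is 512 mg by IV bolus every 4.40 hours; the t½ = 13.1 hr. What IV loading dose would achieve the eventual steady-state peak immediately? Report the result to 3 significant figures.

2470 mg

k = ln 2 / 13.1 = 0.05291 hr⁻¹
Accumulation ratio R = 1 / (1 − e^(−kτ)) = 1 / (1 − e^(−0.05291×4.40)) = 1 / (1 − 0.7923) = 4.815
Loading dose = maintenance dose × R = 512 × 4.815 ≈ 2470 mg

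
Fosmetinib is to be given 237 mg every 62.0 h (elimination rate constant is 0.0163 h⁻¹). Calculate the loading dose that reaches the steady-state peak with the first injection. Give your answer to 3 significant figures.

373 mg

Accumulation ratio R = 1 / (1 − e^(−kτ)) = 1 / (1 − e^(−0.01630×62.0)) = 1 / (1 − 0.3640) = 1.572
Loading dose = maintenance dose × R = 237 × 1.572 ≈ 373 mg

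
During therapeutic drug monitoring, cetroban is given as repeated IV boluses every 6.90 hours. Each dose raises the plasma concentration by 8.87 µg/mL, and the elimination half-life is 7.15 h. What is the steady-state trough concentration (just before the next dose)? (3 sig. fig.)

k = ln 2 / 7.15 = 0.09694 h⁻¹
Fraction remaining after one interval: e^(−kτ) = e^(−0.09694 × 6.90) = 0.5123
R = 1 / (1 − 0.5123) = 2.050
Css,max = 8.87 × 2.050 = 18.19 µg/mL
Css,min = Css,max × e^(−kτ) = 18.19 × 0.5123 ≈ 9.32 µg/mL

9.32 µg/mL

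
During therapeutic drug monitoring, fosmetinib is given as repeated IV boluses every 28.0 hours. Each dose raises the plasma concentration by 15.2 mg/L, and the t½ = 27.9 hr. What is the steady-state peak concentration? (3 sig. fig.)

k = ln 2 / 27.9 = 0.02484 hr⁻¹
Fraction remaining after one interval: e^(−kτ) = e^(−0.02484 × 28.0) = 0.4988
R = 1 / (1 − 0.4988) = 1.995
Css,max = 15.2 × 1.995 ≈ 30.3 mg/L

30.3 mg/L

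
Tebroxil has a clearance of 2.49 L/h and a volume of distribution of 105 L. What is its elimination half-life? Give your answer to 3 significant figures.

29.2 hours

k = CL / V = 2.49 / 105 = 0.02371 h⁻¹
t½ = ln 2 / k = ln 2 / 0.02371 ≈ 29.2 hours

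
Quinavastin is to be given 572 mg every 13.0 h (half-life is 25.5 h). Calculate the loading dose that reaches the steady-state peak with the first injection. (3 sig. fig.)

1920 mg

k = ln 2 / 25.5 = 0.02718 h⁻¹
Accumulation ratio R = 1 / (1 − e^(−kτ)) = 1 / (1 − e^(−0.02718×13.0)) = 1 / (1 − 0.7023) = 3.359
Loading dose = maintenance dose × R = 572 × 3.359 ≈ 1920 mg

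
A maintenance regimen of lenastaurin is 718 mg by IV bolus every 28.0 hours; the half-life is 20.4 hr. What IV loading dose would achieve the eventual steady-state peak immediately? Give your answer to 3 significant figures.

k = ln 2 / 20.4 = 0.03398 hr⁻¹
Accumulation ratio R = 1 / (1 − e^(−kτ)) = 1 / (1 − e^(−0.03398×28.0)) = 1 / (1 − 0.3862) = 1.629
Loading dose = maintenance dose × R = 718 × 1.629 ≈ 1170 mg

1170 mg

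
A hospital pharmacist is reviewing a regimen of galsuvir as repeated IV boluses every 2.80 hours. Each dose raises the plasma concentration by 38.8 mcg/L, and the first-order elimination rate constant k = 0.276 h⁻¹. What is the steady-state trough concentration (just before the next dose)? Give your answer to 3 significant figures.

Fraction remaining after one interval: e^(−kτ) = e^(−0.2760 × 2.80) = 0.4617
R = 1 / (1 − 0.4617) = 1.858
Css,max = 38.8 × 1.858 = 72.08 mcg/L
Css,min = Css,max × e^(−kτ) = 72.08 × 0.4617 ≈ 33.3 mcg/L

33.3 mcg/L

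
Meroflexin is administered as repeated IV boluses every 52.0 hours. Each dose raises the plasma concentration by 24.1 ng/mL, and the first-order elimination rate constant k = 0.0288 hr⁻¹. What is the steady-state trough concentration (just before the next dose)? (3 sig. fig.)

Fraction remaining after one interval: e^(−kτ) = e^(−0.02880 × 52.0) = 0.2237
R = 1 / (1 − 0.2237) = 1.288
Css,max = 24.1 × 1.288 = 31.04 ng/mL
Css,min = Css,max × e^(−kτ) = 31.04 × 0.2237 ≈ 6.94 ng/mL

6.94 ng/mL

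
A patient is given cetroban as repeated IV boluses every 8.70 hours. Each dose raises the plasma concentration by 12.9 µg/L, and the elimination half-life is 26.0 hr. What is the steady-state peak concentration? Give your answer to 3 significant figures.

62.3 µg/L

k = ln 2 / 26.0 = 0.02666 hr⁻¹
Fraction remaining after one interval: e^(−kτ) = e^(−0.02666 × 8.70) = 0.7930
R = 1 / (1 − 0.7930) = 4.831
Css,max = 12.9 × 4.831 ≈ 62.3 µg/L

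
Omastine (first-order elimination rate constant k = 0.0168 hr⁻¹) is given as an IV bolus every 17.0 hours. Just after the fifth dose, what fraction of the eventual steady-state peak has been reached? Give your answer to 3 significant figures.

f_n = 1 − e^(−nkτ) = 1 − e^(−5 × 0.01680 × 17.0) = 1 − e^(−1.428) = 1 − 0.2398 ≈ 0.760

0.760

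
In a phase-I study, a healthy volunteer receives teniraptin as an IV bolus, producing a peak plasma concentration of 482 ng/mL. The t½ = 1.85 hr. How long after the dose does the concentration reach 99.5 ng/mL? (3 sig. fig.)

k = ln 2 / 1.85 = 0.3747 hr⁻¹
C(t) = C₀ e^(−kt)  ⇒  t = ln(C₀/C) / k
t = ln(482/99.5) / 0.3747 = 1.578 / 0.3747 ≈ 4.21 hours

4.21 hours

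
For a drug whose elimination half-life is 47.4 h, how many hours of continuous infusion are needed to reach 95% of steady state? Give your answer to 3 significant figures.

k = ln 2 / 47.4 = 0.01462 h⁻¹
f = 1 − e^(−kt)  ⇒  t = −ln(1 − f) / k
t = −ln(1 − 0.95) / 0.01462 = 2.996 / 0.01462 ≈ 205 hours

205 hours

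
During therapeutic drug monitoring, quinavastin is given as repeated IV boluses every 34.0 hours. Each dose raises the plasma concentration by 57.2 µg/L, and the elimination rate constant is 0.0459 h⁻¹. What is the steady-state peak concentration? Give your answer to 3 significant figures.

72.4 µg/L

Fraction remaining after one interval: e^(−kτ) = e^(−0.04590 × 34.0) = 0.2100
R = 1 / (1 − 0.2100) = 1.266
Css,max = 57.2 × 1.266 ≈ 72.4 µg/L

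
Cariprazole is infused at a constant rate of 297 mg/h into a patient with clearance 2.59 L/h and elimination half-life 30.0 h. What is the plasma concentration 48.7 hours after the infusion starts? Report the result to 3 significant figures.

Css = rate / CL = 297 / 2.59 = 114.7 µg/mL
k = ln 2 / 30.0 = 0.02310 h⁻¹
C(t) = Css (1 − e^(−kt)) = 114.7 × (1 − e^(−1.125)) = 114.7 × 0.6754 ≈ 77.5 µg/mL

77.5 µg/mL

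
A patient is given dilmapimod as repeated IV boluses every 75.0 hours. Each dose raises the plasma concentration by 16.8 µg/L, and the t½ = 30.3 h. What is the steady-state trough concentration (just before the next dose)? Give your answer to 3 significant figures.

k = ln 2 / 30.3 = 0.02288 h⁻¹
Fraction remaining after one interval: e^(−kτ) = e^(−0.02288 × 75.0) = 0.1798
R = 1 / (1 − 0.1798) = 1.219
Css,max = 16.8 × 1.219 = 20.48 µg/L
Css,min = Css,max × e^(−kτ) = 20.48 × 0.1798 ≈ 3.68 µg/L

3.68 µg/L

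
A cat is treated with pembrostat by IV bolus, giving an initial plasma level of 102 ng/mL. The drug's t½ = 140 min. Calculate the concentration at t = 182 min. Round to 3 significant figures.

41.4 ng/mL

k = ln 2 / 140 = 0.004951 min⁻¹
C(t) = C₀ e^(−kt) = 102 × e^(−0.004951 × 182) = 102 × e^(−0.9011) = 102 × 0.4061 ≈ 41.4 ng/mL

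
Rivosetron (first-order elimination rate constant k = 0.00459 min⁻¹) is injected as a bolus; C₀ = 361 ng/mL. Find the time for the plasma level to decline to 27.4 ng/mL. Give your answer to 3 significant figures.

562 minutes

C(t) = C₀ e^(−kt)  ⇒  t = ln(C₀/C) / k
t = ln(361/27.4) / 0.004590 = 2.578 / 0.004590 ≈ 562 minutes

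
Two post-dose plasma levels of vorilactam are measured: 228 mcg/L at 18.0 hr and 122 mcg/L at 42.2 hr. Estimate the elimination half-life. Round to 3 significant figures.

k = ln(C₁/C₂) / (t₂ − t₁) = ln(228/122) / (42.2 − 18.0)
  = 0.6253 / 24.20 = 0.02584 hr⁻¹
t½ = ln 2 / k = ln 2 / 0.02584 ≈ 26.8 hours

26.8 hours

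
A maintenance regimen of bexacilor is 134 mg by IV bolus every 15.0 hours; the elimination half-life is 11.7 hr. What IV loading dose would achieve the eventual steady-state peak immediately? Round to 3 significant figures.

228 mg

k = ln 2 / 11.7 = 0.05924 hr⁻¹
Accumulation ratio R = 1 / (1 − e^(−kτ)) = 1 / (1 − e^(−0.05924×15.0)) = 1 / (1 − 0.4112) = 1.698
Loading dose = maintenance dose × R = 134 × 1.698 ≈ 228 mg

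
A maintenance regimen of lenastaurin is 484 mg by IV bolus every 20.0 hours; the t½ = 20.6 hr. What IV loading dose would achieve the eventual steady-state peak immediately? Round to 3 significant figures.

k = ln 2 / 20.6 = 0.03365 hr⁻¹
Accumulation ratio R = 1 / (1 − e^(−kτ)) = 1 / (1 − e^(−0.03365×20.0)) = 1 / (1 − 0.5102) = 2.042
Loading dose = maintenance dose × R = 484 × 2.042 ≈ 988 mg

988 mg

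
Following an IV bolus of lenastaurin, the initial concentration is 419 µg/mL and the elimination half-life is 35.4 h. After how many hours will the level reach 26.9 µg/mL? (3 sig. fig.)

k = ln 2 / 35.4 = 0.01958 h⁻¹
C(t) = C₀ e^(−kt)  ⇒  t = ln(C₀/C) / k
t = ln(419/26.9) / 0.01958 = 2.746 / 0.01958 ≈ 140 hours

140 hours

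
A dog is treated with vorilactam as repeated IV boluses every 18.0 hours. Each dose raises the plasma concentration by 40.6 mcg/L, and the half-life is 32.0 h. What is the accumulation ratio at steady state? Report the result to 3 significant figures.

3.10

k = ln 2 / 32.0 = 0.02166 h⁻¹
Fraction remaining after one interval: e^(−kτ) = e^(−0.02166 × 18.0) = 0.6771
R = 1 / (1 − 0.6771) = 1 / 0.3229 ≈ 3.10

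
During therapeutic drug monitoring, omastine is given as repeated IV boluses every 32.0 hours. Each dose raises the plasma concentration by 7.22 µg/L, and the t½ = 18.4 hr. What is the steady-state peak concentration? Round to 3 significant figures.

k = ln 2 / 18.4 = 0.03767 hr⁻¹
Fraction remaining after one interval: e^(−kτ) = e^(−0.03767 × 32.0) = 0.2996
R = 1 / (1 − 0.2996) = 1.428
Css,max = 7.22 × 1.428 ≈ 10.3 µg/L

10.3 µg/L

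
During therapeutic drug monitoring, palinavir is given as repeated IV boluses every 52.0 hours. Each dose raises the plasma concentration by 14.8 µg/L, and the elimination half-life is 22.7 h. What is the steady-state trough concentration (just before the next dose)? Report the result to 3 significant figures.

k = ln 2 / 22.7 = 0.03054 h⁻¹
Fraction remaining after one interval: e^(−kτ) = e^(−0.03054 × 52.0) = 0.2044
R = 1 / (1 − 0.2044) = 1.257
Css,max = 14.8 × 1.257 = 18.60 µg/L
Css,min = Css,max × e^(−kτ) = 18.60 × 0.2044 ≈ 3.80 µg/L

3.80 µg/L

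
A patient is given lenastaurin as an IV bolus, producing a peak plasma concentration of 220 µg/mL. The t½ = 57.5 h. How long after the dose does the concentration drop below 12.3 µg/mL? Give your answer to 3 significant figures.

k = ln 2 / 57.5 = 0.01205 h⁻¹
C(t) = C₀ e^(−kt)  ⇒  t = ln(C₀/C) / k
t = ln(220/12.3) / 0.01205 = 2.884 / 0.01205 ≈ 239 hours

239 hours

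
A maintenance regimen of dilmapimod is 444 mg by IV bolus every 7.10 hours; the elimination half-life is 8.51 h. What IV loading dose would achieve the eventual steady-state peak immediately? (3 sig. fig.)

1010 mg

k = ln 2 / 8.51 = 0.08145 h⁻¹
Accumulation ratio R = 1 / (1 − e^(−kτ)) = 1 / (1 − e^(−0.08145×7.10)) = 1 / (1 − 0.5609) = 2.277
Loading dose = maintenance dose × R = 444 × 2.277 ≈ 1010 mg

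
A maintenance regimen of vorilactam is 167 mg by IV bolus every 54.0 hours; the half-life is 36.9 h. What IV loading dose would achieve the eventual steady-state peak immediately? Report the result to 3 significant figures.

k = ln 2 / 36.9 = 0.01878 h⁻¹
Accumulation ratio R = 1 / (1 − e^(−kτ)) = 1 / (1 − e^(−0.01878×54.0)) = 1 / (1 − 0.3626) = 1.569
Loading dose = maintenance dose × R = 167 × 1.569 ≈ 262 mg

262 mg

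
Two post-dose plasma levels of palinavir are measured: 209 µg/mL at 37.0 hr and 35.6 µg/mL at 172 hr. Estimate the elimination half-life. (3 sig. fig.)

52.9 hours

k = ln(C₁/C₂) / (t₂ − t₁) = ln(209/35.6) / (172 − 37.0)
  = 1.770 / 135.0 = 0.01311 hr⁻¹
t½ = ln 2 / k = ln 2 / 0.01311 ≈ 52.9 hours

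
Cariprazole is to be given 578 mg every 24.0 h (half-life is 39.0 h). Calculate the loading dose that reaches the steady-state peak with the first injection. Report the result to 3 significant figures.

1660 mg

k = ln 2 / 39.0 = 0.01777 h⁻¹
Accumulation ratio R = 1 / (1 − e^(−kτ)) = 1 / (1 − e^(−0.01777×24.0)) = 1 / (1 − 0.6528) = 2.880
Loading dose = maintenance dose × R = 578 × 2.880 ≈ 1660 mg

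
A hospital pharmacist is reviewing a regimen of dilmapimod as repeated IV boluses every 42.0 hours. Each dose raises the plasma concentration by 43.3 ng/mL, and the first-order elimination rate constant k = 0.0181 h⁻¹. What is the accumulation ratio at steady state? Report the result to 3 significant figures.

1.88

Fraction remaining after one interval: e^(−kτ) = e^(−0.01810 × 42.0) = 0.4676
R = 1 / (1 − 0.4676) = 1 / 0.5324 ≈ 1.88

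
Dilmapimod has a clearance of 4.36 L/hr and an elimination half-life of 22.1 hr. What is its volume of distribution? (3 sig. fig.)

k = ln 2 / t½ = ln 2 / 22.1 = 0.03136 hr⁻¹
V = CL / k = 4.36 / 0.03136 ≈ 139 L

139 L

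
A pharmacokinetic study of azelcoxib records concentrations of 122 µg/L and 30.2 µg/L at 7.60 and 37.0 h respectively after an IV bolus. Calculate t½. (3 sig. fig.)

k = ln(C₁/C₂) / (t₂ − t₁) = ln(122/30.2) / (37.0 − 7.60)
  = 1.396 / 29.40 = 0.04749 h⁻¹
t½ = ln 2 / k = ln 2 / 0.04749 ≈ 14.6 hours

14.6 hours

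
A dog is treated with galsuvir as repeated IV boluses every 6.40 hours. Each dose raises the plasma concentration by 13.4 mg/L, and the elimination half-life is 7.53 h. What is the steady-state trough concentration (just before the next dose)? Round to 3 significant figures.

16.7 mg/L

k = ln 2 / 7.53 = 0.09205 h⁻¹
Fraction remaining after one interval: e^(−kτ) = e^(−0.09205 × 6.40) = 0.5548
R = 1 / (1 − 0.5548) = 2.246
Css,max = 13.4 × 2.246 = 30.10 mg/L
Css,min = Css,max × e^(−kτ) = 30.10 × 0.5548 ≈ 16.7 mg/L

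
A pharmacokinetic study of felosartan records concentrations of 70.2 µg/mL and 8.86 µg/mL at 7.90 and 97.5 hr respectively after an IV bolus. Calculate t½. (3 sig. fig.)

k = ln(C₁/C₂) / (t₂ − t₁) = ln(70.2/8.86) / (97.5 − 7.90)
  = 2.070 / 89.60 = 0.02310 hr⁻¹
t½ = ln 2 / k = ln 2 / 0.02310 ≈ 30.0 hours

30.0 hours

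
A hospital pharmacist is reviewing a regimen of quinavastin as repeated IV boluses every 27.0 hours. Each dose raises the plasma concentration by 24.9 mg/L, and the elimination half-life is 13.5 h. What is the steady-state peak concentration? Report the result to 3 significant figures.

k = ln 2 / 13.5 = 0.05134 h⁻¹
Fraction remaining after one interval: e^(−kτ) = e^(−0.05134 × 27.0) = 0.2500
R = 1 / (1 − 0.2500) = 1.333
Css,max = 24.9 × 1.333 ≈ 33.2 mg/L

33.2 mg/L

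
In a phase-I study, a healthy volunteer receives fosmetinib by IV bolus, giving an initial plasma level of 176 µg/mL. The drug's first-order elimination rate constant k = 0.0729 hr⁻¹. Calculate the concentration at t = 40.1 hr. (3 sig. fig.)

9.46 µg/mL

C(t) = C₀ e^(−kt) = 176 × e^(−0.07290 × 40.1) = 176 × e^(−2.923) = 176 × 0.05376 ≈ 9.46 µg/mL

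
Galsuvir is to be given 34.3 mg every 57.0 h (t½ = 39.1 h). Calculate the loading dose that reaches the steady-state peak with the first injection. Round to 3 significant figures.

k = ln 2 / 39.1 = 0.01773 h⁻¹
Accumulation ratio R = 1 / (1 − e^(−kτ)) = 1 / (1 − e^(−0.01773×57.0)) = 1 / (1 − 0.3640) = 1.572
Loading dose = maintenance dose × R = 34.3 × 1.572 ≈ 53.9 mg

53.9 mg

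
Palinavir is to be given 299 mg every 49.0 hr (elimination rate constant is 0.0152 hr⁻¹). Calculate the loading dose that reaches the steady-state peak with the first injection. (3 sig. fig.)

569 mg

Accumulation ratio R = 1 / (1 − e^(−kτ)) = 1 / (1 − e^(−0.01520×49.0)) = 1 / (1 − 0.4748) = 1.904
Loading dose = maintenance dose × R = 299 × 1.904 ≈ 569 mg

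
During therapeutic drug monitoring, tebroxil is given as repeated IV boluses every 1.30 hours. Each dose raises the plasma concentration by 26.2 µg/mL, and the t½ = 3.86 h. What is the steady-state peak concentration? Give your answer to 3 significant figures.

126 µg/mL

k = ln 2 / 3.86 = 0.1796 h⁻¹
Fraction remaining after one interval: e^(−kτ) = e^(−0.1796 × 1.30) = 0.7918
R = 1 / (1 − 0.7918) = 4.803
Css,max = 26.2 × 4.803 ≈ 126 µg/mL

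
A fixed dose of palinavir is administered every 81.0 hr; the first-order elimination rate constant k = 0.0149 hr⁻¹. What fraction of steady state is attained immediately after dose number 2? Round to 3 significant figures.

0.911

f_n = 1 − e^(−nkτ) = 1 − e^(−2 × 0.01490 × 81.0) = 1 − e^(−2.414) = 1 − 0.08947 ≈ 0.911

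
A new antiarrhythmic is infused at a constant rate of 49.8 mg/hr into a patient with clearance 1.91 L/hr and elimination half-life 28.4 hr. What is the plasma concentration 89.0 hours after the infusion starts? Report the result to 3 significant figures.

Css = rate / CL = 49.8 / 1.91 = 26.07 µg/mL
k = ln 2 / 28.4 = 0.02441 hr⁻¹
C(t) = Css (1 − e^(−kt)) = 26.07 × (1 − e^(−2.172)) = 26.07 × 0.8861 ≈ 23.1 µg/mL

23.1 µg/mL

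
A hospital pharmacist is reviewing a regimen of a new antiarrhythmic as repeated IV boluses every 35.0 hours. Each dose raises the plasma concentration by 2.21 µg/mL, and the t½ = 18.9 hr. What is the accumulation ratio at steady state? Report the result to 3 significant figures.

1.38

k = ln 2 / 18.9 = 0.03667 hr⁻¹
Fraction remaining after one interval: e^(−kτ) = e^(−0.03667 × 35.0) = 0.2770
R = 1 / (1 − 0.2770) = 1 / 0.7230 ≈ 1.38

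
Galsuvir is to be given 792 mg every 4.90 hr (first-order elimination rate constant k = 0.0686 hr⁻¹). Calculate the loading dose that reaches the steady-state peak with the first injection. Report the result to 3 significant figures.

2770 mg

Accumulation ratio R = 1 / (1 − e^(−kτ)) = 1 / (1 − e^(−0.06860×4.90)) = 1 / (1 − 0.7145) = 3.503
Loading dose = maintenance dose × R = 792 × 3.503 ≈ 2770 mg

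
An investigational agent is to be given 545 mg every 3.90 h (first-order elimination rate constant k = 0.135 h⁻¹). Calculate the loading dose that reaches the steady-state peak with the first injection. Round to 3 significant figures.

1330 mg

Accumulation ratio R = 1 / (1 − e^(−kτ)) = 1 / (1 − e^(−0.1350×3.90)) = 1 / (1 − 0.5907) = 2.443
Loading dose = maintenance dose × R = 545 × 2.443 ≈ 1330 mg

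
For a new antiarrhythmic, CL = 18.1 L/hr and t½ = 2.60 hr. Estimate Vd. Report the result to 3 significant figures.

67.9 L

k = ln 2 / t½ = ln 2 / 2.60 = 0.2666 hr⁻¹
V = CL / k = 18.1 / 0.2666 ≈ 67.9 L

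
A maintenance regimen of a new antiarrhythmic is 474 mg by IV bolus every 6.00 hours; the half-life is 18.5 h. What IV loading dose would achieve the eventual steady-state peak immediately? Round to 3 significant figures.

k = ln 2 / 18.5 = 0.03747 h⁻¹
Accumulation ratio R = 1 / (1 − e^(−kτ)) = 1 / (1 − e^(−0.03747×6.00)) = 1 / (1 − 0.7987) = 4.967
Loading dose = maintenance dose × R = 474 × 4.967 ≈ 2350 mg

2350 mg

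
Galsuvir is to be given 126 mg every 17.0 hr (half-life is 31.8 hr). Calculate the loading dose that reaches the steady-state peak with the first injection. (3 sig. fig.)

407 mg

k = ln 2 / 31.8 = 0.02180 hr⁻¹
Accumulation ratio R = 1 / (1 − e^(−kτ)) = 1 / (1 − e^(−0.02180×17.0)) = 1 / (1 − 0.6904) = 3.229
Loading dose = maintenance dose × R = 126 × 3.229 ≈ 407 mg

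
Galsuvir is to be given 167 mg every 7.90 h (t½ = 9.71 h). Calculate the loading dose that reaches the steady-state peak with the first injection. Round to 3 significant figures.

k = ln 2 / 9.71 = 0.07138 h⁻¹
Accumulation ratio R = 1 / (1 − e^(−kτ)) = 1 / (1 − e^(−0.07138×7.90)) = 1 / (1 − 0.5690) = 2.320
Loading dose = maintenance dose × R = 167 × 2.320 ≈ 387 mg

387 mg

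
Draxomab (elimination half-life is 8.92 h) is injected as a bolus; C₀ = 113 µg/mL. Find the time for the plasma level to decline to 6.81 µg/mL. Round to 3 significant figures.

k = ln 2 / 8.92 = 0.07771 h⁻¹
C(t) = C₀ e^(−kt)  ⇒  t = ln(C₀/C) / k
t = ln(113/6.81) / 0.07771 = 2.809 / 0.07771 ≈ 36.1 hours

36.1 hours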